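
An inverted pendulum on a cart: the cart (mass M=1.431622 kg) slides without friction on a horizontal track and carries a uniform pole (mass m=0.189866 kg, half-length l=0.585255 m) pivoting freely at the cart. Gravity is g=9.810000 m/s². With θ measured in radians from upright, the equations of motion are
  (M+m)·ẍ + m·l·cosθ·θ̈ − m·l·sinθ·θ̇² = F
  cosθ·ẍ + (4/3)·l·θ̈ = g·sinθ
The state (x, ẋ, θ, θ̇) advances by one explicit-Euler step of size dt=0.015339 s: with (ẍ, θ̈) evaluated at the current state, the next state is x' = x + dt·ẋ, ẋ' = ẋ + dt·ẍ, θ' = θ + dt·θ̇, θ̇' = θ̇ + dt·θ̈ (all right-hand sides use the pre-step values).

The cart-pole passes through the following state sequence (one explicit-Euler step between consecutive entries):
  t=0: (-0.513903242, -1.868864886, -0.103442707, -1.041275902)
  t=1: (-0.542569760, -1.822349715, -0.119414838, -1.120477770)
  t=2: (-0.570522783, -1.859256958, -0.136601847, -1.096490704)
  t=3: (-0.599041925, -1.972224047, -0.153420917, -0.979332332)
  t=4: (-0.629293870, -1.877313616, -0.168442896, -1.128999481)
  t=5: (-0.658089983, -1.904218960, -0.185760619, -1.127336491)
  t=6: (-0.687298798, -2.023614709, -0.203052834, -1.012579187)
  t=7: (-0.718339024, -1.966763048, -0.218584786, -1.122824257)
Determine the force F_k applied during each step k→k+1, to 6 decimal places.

F_0 = 4.358873 N
F_1 = -3.712319 N
F_2 = -11.082753 N
F_3 = 8.977787 N
F_4 = -2.808546 N
F_5 = -11.778228 N
F_6 = 5.250535 N

step 0→1:
  ẍ = (ẋ'−ẋ)/dt = (-1.822349715−-1.868864886)/0.015339 = 3.032477
  θ̈ = (θ̇'−θ̇)/dt = (-1.120477770−-1.041275902)/0.015339 = -5.163431
  sinθ=-0.103258, cosθ=0.994655
  F = (M+m)·ẍ + m·l·cosθ·θ̈ − m·l·sinθ·θ̇² = 4.917126 + -0.570694 − -0.012441 = 4.358873
step 1→2:
  ẍ = (ẋ'−ẋ)/dt = (-1.859256958−-1.822349715)/0.015339 = -2.406105
  θ̈ = (θ̇'−θ̇)/dt = (-1.096490704−-1.120477770)/0.015339 = 1.563796
  sinθ=-0.119131, cosθ=0.992879
  F = (M+m)·ẍ + m·l·cosθ·θ̈ − m·l·sinθ·θ̇² = -3.901470 + 0.172532 − -0.016620 = -3.712319
step 2→3:
  ẍ = (ẋ'−ẋ)/dt = (-1.972224047−-1.859256958)/0.015339 = -7.364697
  θ̈ = (θ̇'−θ̇)/dt = (-0.979332332−-1.096490704)/0.015339 = 7.637941
  sinθ=-0.136177, cosθ=0.990684
  F = (M+m)·ẍ + m·l·cosθ·θ̈ − m·l·sinθ·θ̇² = -11.941768 + 0.840822 − -0.018193 = -11.082753
step 3→4:
  ẍ = (ẋ'−ẋ)/dt = (-1.877313616−-1.972224047)/0.015339 = 6.187524
  θ̈ = (θ̇'−θ̇)/dt = (-1.128999481−-0.979332332)/0.015339 = -9.757295
  sinθ=-0.152820, cosθ=0.988254
  F = (M+m)·ẍ + m·l·cosθ·θ̈ − m·l·sinθ·θ̇² = 10.032996 + -1.071496 − -0.016287 = 8.977787
step 4→5:
  ẍ = (ẋ'−ẋ)/dt = (-1.904218960−-1.877313616)/0.015339 = -1.754048
  θ̈ = (θ̇'−θ̇)/dt = (-1.127336491−-1.128999481)/0.015339 = 0.108416
  sinθ=-0.167647, cosθ=0.985847
  F = (M+m)·ẍ + m·l·cosθ·θ̈ − m·l·sinθ·θ̇² = -2.844168 + 0.011877 − -0.023745 = -2.808546
step 5→6:
  ẍ = (ẋ'−ẋ)/dt = (-2.023614709−-1.904218960)/0.015339 = -7.783803
  θ̈ = (θ̇'−θ̇)/dt = (-1.012579187−-1.127336491)/0.015339 = 7.481407
  sinθ=-0.184694, cosθ=0.982796
  F = (M+m)·ẍ + m·l·cosθ·θ̈ − m·l·sinθ·θ̇² = -12.621343 + 0.817032 − -0.026083 = -11.778228
step 6→7:
  ẍ = (ẋ'−ẋ)/dt = (-1.966763048−-2.023614709)/0.015339 = 3.706347
  θ̈ = (θ̇'−θ̇)/dt = (-1.122824257−-1.012579187)/0.015339 = -7.187240
  sinθ=-0.201660, cosθ=0.979456
  F = (M+m)·ẍ + m·l·cosθ·θ̈ − m·l·sinθ·θ̇² = 6.009798 + -0.782238 − -0.022976 = 5.250535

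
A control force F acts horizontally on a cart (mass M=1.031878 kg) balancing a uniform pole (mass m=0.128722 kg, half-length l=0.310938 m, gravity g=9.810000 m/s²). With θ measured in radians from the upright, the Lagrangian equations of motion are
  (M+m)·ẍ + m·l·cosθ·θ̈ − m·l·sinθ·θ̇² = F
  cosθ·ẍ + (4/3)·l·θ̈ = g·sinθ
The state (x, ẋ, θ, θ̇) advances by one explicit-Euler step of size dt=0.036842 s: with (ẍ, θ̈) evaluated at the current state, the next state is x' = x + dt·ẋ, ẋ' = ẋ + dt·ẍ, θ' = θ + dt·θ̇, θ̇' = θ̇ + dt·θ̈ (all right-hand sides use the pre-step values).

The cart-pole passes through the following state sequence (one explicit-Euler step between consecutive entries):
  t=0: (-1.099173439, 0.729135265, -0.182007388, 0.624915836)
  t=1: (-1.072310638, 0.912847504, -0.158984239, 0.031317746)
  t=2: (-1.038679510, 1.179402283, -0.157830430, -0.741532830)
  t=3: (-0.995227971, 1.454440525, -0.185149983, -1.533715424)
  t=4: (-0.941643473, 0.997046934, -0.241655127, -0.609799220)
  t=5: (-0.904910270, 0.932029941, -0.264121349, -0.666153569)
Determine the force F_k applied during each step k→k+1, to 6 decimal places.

F_0 = 5.155925 N
F_1 = 7.568015 N
F_2 = 7.817821 N
F_3 = -13.404949 N
F_4 = -2.104053 N

step 0→1:
  ẍ = (ẋ'−ẋ)/dt = (0.912847504−0.729135265)/0.036842 = 4.986489
  θ̈ = (θ̇'−θ̇)/dt = (0.031317746−0.624915836)/0.036842 = -16.111994
  sinθ=-0.181004, cosθ=0.983482
  F = (M+m)·ẍ + m·l·cosθ·θ̈ − m·l·sinθ·θ̇² = 5.787319 + -0.634224 − -0.002829 = 5.155925
step 1→2:
  ẍ = (ẋ'−ẋ)/dt = (1.179402283−0.912847504)/0.036842 = 7.235079
  θ̈ = (θ̇'−θ̇)/dt = (-0.741532830−0.031317746)/0.036842 = -20.977433
  sinθ=-0.158315, cosθ=0.987389
  F = (M+m)·ẍ + m·l·cosθ·θ̈ − m·l·sinθ·θ̇² = 8.397033 + -0.829024 − -0.000006 = 7.568015
step 2→3:
  ẍ = (ẋ'−ẋ)/dt = (1.454440525−1.179402283)/0.036842 = 7.465345
  θ̈ = (θ̇'−θ̇)/dt = (-1.533715424−-0.741532830)/0.036842 = -21.502160
  sinθ=-0.157176, cosθ=0.987571
  F = (M+m)·ẍ + m·l·cosθ·θ̈ − m·l·sinθ·θ̇² = 8.664279 + -0.849918 − -0.003459 = 7.817821
step 3→4:
  ẍ = (ẋ'−ẋ)/dt = (0.997046934−1.454440525)/0.036842 = -12.415004
  θ̈ = (θ̇'−θ̇)/dt = (-0.609799220−-1.533715424)/0.036842 = 25.077797
  sinθ=-0.184094, cosθ=0.982909
  F = (M+m)·ẍ + m·l·cosθ·θ̈ − m·l·sinθ·θ̇² = -14.408854 + 0.986573 − -0.017332 = -13.404949
step 4→5:
  ẍ = (ẋ'−ẋ)/dt = (0.932029941−0.997046934)/0.036842 = -1.764752
  θ̈ = (θ̇'−θ̇)/dt = (-0.666153569−-0.609799220)/0.036842 = -1.529622
  sinθ=-0.239310, cosθ=0.970943
  F = (M+m)·ẍ + m·l·cosθ·θ̈ − m·l·sinθ·θ̇² = -2.048171 + -0.059444 − -0.003562 = -2.104053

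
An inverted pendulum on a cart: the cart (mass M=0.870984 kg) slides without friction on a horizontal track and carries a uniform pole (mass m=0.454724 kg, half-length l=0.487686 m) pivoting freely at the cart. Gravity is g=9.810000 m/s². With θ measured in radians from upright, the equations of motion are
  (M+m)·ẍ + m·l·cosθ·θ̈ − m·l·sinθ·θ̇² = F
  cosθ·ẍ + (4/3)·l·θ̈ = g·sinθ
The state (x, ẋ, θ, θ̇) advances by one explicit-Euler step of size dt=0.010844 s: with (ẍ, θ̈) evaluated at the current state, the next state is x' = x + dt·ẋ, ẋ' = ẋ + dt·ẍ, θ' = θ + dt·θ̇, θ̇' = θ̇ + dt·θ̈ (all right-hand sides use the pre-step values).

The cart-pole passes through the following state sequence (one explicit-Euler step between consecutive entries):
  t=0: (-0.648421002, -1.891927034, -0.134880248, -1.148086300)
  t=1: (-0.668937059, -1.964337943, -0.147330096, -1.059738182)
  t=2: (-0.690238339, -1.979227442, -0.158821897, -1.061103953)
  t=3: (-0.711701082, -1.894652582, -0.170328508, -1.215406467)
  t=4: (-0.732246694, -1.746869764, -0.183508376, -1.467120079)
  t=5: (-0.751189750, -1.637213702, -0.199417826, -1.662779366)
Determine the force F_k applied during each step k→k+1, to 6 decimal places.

step 0→1:
  ẍ = (ẋ'−ẋ)/dt = (-1.964337943−-1.891927034)/0.010844 = -6.677509
  θ̈ = (θ̇'−θ̇)/dt = (-1.059738182−-1.148086300)/0.010844 = 8.147189
  sinθ=-0.134472, cosθ=0.990917
  F = (M+m)·ẍ + m·l·cosθ·θ̈ − m·l·sinθ·θ̇² = -8.852427 + 1.790331 − -0.039307 = -7.022789
step 1→2:
  ẍ = (ẋ'−ẋ)/dt = (-1.979227442−-1.964337943)/0.010844 = -1.373063
  θ̈ = (θ̇'−θ̇)/dt = (-1.061103953−-1.059738182)/0.010844 = -0.125947
  sinθ=-0.146798, cosθ=0.989167
  F = (M+m)·ẍ + m·l·cosθ·θ̈ − m·l·sinθ·θ̇² = -1.820281 + -0.027628 − -0.036560 = -1.811349
step 2→3:
  ẍ = (ẋ'−ẋ)/dt = (-1.894652582−-1.979227442)/0.010844 = 7.799231
  θ̈ = (θ̇'−θ̇)/dt = (-1.215406467−-1.061103953)/0.010844 = -14.229299
  sinθ=-0.158155, cosθ=0.987414
  F = (M+m)·ẍ + m·l·cosθ·θ̈ − m·l·sinθ·θ̇² = 10.339503 + -3.115811 − -0.039490 = 7.263182
step 3→4:
  ẍ = (ẋ'−ẋ)/dt = (-1.746869764−-1.894652582)/0.010844 = 13.628073
  θ̈ = (θ̇'−θ̇)/dt = (-1.467120079−-1.215406467)/0.010844 = -23.212248
  sinθ=-0.169506, cosθ=0.985529
  F = (M+m)·ẍ + m·l·cosθ·θ̈ − m·l·sinθ·θ̇² = 18.066845 + -5.073116 − -0.055529 = 13.049257
step 4→5:
  ẍ = (ẋ'−ẋ)/dt = (-1.637213702−-1.746869764)/0.010844 = 10.112141
  θ̈ = (θ̇'−θ̇)/dt = (-1.662779366−-1.467120079)/0.010844 = -18.043092
  sinθ=-0.182480, cosθ=0.983210
  F = (M+m)·ẍ + m·l·cosθ·θ̈ − m·l·sinθ·θ̇² = 13.405747 + -3.934098 − -0.087103 = 9.558752

F_0 = -7.022789 N
F_1 = -1.811349 N
F_2 = 7.263182 N
F_3 = 13.049257 N
F_4 = 9.558752 N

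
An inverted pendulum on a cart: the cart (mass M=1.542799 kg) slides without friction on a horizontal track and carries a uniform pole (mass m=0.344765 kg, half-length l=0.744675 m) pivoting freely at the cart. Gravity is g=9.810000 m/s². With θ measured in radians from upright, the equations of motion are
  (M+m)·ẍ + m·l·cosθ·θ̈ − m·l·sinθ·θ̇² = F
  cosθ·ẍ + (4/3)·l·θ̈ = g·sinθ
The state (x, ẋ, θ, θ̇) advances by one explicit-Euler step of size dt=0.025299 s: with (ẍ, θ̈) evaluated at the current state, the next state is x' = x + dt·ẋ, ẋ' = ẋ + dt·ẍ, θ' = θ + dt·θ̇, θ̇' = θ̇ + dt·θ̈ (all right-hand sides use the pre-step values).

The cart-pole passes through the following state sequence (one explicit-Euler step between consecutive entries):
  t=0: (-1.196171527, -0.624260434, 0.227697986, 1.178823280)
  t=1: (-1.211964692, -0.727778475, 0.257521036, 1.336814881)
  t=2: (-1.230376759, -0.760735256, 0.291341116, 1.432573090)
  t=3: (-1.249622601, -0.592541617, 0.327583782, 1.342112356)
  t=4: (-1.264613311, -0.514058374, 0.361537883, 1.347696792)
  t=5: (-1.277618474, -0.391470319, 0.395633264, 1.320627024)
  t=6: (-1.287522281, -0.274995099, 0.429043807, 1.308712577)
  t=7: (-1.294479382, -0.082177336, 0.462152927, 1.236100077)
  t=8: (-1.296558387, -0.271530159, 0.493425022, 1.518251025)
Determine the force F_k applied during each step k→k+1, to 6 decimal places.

F_0 = -6.242102 N
F_1 = -1.636041 N
F_2 = 11.518298 N
F_3 = 5.760513 N
F_4 = 8.724433 N
F_5 = 8.406107 N
F_6 = 13.533157 N
F_7 = -11.739633 N

step 0→1:
  ẍ = (ẋ'−ẋ)/dt = (-0.727778475−-0.624260434)/0.025299 = -4.091784
  θ̈ = (θ̇'−θ̇)/dt = (1.336814881−1.178823280)/0.025299 = 6.244974
  sinθ=0.225736, cosθ=0.974189
  F = (M+m)·ẍ + m·l·cosθ·θ̈ − m·l·sinθ·θ̇² = -7.723504 + 1.561937 − 0.080535 = -6.242102
step 1→2:
  ẍ = (ẋ'−ẋ)/dt = (-0.760735256−-0.727778475)/0.025299 = -1.302691
  θ̈ = (θ̇'−θ̇)/dt = (1.432573090−1.336814881)/0.025299 = 3.785059
  sinθ=0.254684, cosθ=0.967024
  F = (M+m)·ẍ + m·l·cosθ·θ̈ − m·l·sinθ·θ̇² = -2.458913 + 0.939723 − 0.116852 = -1.636041
step 2→3:
  ẍ = (ẋ'−ẋ)/dt = (-0.592541617−-0.760735256)/0.025299 = 6.648233
  θ̈ = (θ̇'−θ̇)/dt = (1.342112356−1.432573090)/0.025299 = -3.575664
  sinθ=0.287237, cosθ=0.957860
  F = (M+m)·ẍ + m·l·cosθ·θ̈ − m·l·sinθ·θ̇² = 12.548965 + -0.879323 − 0.151344 = 11.518298
step 3→4:
  ẍ = (ẋ'−ẋ)/dt = (-0.514058374−-0.592541617)/0.025299 = 3.102227
  θ̈ = (θ̇'−θ̇)/dt = (1.347696792−1.342112356)/0.025299 = 0.220737
  sinθ=0.321756, cosθ=0.946823
  F = (M+m)·ẍ + m·l·cosθ·θ̈ − m·l·sinθ·θ̇² = 5.855652 + 0.053658 − 0.148797 = 5.760513
step 4→5:
  ẍ = (ẋ'−ẋ)/dt = (-0.391470319−-0.514058374)/0.025299 = 4.845569
  θ̈ = (θ̇'−θ̇)/dt = (1.320627024−1.347696792)/0.025299 = -1.069994
  sinθ=0.353713, cosθ=0.935354
  F = (M+m)·ẍ + m·l·cosθ·θ̈ − m·l·sinθ·θ̇² = 9.146322 + -0.256949 − 0.164940 = 8.724433
step 5→6:
  ẍ = (ẋ'−ẋ)/dt = (-0.274995099−-0.391470319)/0.025299 = 4.603946
  θ̈ = (θ̇'−θ̇)/dt = (1.308712577−1.320627024)/0.025299 = -0.470945
  sinθ=0.385393, cosθ=0.922753
  F = (M+m)·ẍ + m·l·cosθ·θ̈ − m·l·sinθ·θ̇² = 8.690242 + -0.111570 − 0.172565 = 8.406107
step 6→7:
  ẍ = (ẋ'−ẋ)/dt = (-0.082177336−-0.274995099)/0.025299 = 7.621557
  θ̈ = (θ̇'−θ̇)/dt = (1.236100077−1.308712577)/0.025299 = -2.870173
  sinθ=0.416001, cosθ=0.909364
  F = (M+m)·ẍ + m·l·cosθ·θ̈ − m·l·sinθ·θ̇² = 14.386176 + -0.670094 − 0.182925 = 13.533157
step 7→8:
  ẍ = (ẋ'−ẋ)/dt = (-0.271530159−-0.082177336)/0.025299 = -7.484597
  θ̈ = (θ̇'−θ̇)/dt = (1.518251025−1.236100077)/0.025299 = 11.152652
  sinθ=0.445876, cosθ=0.895095
  F = (M+m)·ẍ + m·l·cosθ·θ̈ − m·l·sinθ·θ̇² = -14.127656 + 2.562932 − 0.174909 = -11.739633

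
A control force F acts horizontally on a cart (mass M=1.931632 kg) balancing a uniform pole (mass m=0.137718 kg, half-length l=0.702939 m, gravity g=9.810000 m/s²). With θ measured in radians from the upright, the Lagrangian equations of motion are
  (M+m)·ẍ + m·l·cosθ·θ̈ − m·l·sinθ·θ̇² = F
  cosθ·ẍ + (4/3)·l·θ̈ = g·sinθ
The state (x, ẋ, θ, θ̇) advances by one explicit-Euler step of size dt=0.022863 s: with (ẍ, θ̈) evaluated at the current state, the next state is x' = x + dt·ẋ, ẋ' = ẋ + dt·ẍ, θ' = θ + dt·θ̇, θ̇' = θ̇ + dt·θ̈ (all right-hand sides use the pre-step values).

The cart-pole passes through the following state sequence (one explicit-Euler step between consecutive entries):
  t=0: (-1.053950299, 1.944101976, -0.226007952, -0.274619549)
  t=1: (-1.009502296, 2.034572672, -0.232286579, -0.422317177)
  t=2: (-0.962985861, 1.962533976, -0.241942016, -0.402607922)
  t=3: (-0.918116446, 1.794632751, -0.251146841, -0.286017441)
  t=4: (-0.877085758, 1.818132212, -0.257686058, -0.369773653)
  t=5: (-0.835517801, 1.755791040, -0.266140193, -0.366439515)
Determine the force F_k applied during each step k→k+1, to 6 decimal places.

F_0 = 7.580735 N
F_1 = -6.435098 N
F_2 = -14.713833 N
F_3 = 1.785407 N
F_4 = -5.625529 N

step 0→1:
  ẍ = (ẋ'−ẋ)/dt = (2.034572672−1.944101976)/0.022863 = 3.957079
  θ̈ = (θ̇'−θ̇)/dt = (-0.422317177−-0.274619549)/0.022863 = -6.460116
  sinθ=-0.224089, cosθ=0.974569
  F = (M+m)·ẍ + m·l·cosθ·θ̈ − m·l·sinθ·θ̇² = 8.188581 + -0.609482 − -0.001636 = 7.580735
step 1→2:
  ẍ = (ẋ'−ẋ)/dt = (1.962533976−2.034572672)/0.022863 = -3.150886
  θ̈ = (θ̇'−θ̇)/dt = (-0.402607922−-0.422317177)/0.022863 = 0.862059
  sinθ=-0.230203, cosθ=0.973143
  F = (M+m)·ẍ + m·l·cosθ·θ̈ − m·l·sinθ·θ̇² = -6.520285 + 0.081212 − -0.003975 = -6.435098
step 2→3:
  ẍ = (ẋ'−ẋ)/dt = (1.794632751−1.962533976)/0.022863 = -7.343797
  θ̈ = (θ̇'−θ̇)/dt = (-0.286017441−-0.402607922)/0.022863 = 5.099527
  sinθ=-0.239589, cosθ=0.970875
  F = (M+m)·ẍ + m·l·cosθ·θ̈ − m·l·sinθ·θ̇² = -15.196886 + 0.479293 − -0.003760 = -14.713833
step 3→4:
  ẍ = (ẋ'−ẋ)/dt = (1.818132212−1.794632751)/0.022863 = 1.027838
  θ̈ = (θ̇'−θ̇)/dt = (-0.369773653−-0.286017441)/0.022863 = -3.663396
  sinθ=-0.248515, cosθ=0.968628
  F = (M+m)·ẍ + m·l·cosθ·θ̈ − m·l·sinθ·θ̇² = 2.126957 + -0.343518 − -0.001968 = 1.785407
step 4→5:
  ẍ = (ẋ'−ẋ)/dt = (1.755791040−1.818132212)/0.022863 = -2.726728
  θ̈ = (θ̇'−θ̇)/dt = (-0.366439515−-0.369773653)/0.022863 = 0.145831
  sinθ=-0.254844, cosθ=0.966982
  F = (M+m)·ẍ + m·l·cosθ·θ̈ − m·l·sinθ·θ̇² = -5.642554 + 0.013651 − -0.003373 = -5.625529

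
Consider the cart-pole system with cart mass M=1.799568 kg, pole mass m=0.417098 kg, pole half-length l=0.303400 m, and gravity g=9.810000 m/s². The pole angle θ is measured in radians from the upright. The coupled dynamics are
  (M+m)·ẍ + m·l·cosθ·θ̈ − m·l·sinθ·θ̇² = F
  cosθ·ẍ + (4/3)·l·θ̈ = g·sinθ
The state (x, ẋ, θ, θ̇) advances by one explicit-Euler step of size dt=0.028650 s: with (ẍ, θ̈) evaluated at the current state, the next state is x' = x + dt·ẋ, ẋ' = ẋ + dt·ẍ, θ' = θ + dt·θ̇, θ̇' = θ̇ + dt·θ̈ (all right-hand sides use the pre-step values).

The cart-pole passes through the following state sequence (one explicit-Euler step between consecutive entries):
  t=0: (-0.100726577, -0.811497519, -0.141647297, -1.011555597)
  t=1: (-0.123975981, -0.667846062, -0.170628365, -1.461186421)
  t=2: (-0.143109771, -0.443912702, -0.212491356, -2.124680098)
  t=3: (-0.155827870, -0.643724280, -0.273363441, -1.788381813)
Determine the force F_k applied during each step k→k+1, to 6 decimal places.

step 0→1:
  ẍ = (ẋ'−ẋ)/dt = (-0.667846062−-0.811497519)/0.028650 = 5.014012
  θ̈ = (θ̇'−θ̇)/dt = (-1.461186421−-1.011555597)/0.028650 = -15.693921
  sinθ=-0.141174, cosθ=0.989985
  F = (M+m)·ẍ + m·l·cosθ·θ̈ − m·l·sinθ·θ̇² = 11.114391 + -1.966136 − -0.018281 = 9.166535
step 1→2:
  ẍ = (ẋ'−ẋ)/dt = (-0.443912702−-0.667846062)/0.028650 = 7.816173
  θ̈ = (θ̇'−θ̇)/dt = (-2.124680098−-1.461186421)/0.028650 = -23.158593
  sinθ=-0.169802, cosθ=0.985478
  F = (M+m)·ẍ + m·l·cosθ·θ̈ − m·l·sinθ·θ̇² = 17.325845 + -2.888104 − -0.045878 = 14.483619
step 2→3:
  ẍ = (ẋ'−ẋ)/dt = (-0.643724280−-0.443912702)/0.028650 = -6.974226
  θ̈ = (θ̇'−θ̇)/dt = (-1.788381813−-2.124680098)/0.028650 = 11.738160
  sinθ=-0.210896, cosθ=0.977509
  F = (M+m)·ẍ + m·l·cosθ·θ̈ − m·l·sinθ·θ̇² = -15.459530 + 1.452026 − -0.120478 = -13.887026

F_0 = 9.166535 N
F_1 = 14.483619 N
F_2 = -13.887026 N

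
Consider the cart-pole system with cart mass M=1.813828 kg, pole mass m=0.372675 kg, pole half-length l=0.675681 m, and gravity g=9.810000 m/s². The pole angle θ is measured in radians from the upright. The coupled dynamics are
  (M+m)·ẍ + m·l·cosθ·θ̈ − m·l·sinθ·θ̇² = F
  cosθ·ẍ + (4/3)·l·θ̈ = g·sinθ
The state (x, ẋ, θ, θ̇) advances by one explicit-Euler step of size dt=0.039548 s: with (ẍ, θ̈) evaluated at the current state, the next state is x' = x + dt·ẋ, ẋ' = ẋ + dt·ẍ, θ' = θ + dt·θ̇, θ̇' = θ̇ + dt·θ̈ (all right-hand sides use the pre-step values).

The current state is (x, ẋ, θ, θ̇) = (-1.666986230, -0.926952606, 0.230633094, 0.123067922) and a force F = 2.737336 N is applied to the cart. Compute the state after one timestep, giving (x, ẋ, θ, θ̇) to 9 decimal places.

(-1.703645352, -0.883156591, 0.235500184, 0.174183303)

sinθ=0.228593900, cosθ=0.973521869
temp = (F + m·l·θ̇²·sinθ)/(M+m) = (2.737336 + 0.000871819)/2.186503 = 1.252322919
θ̈ = (g·sinθ − cosθ·temp)/(l·(4/3 − m·cos²θ/(M+m))) = 1.292489656
ẍ = temp − m·l·θ̈·cosθ/(M+m) = 1.107414146
Euler: x'=-1.666986230+0.039548·-0.926952606=-1.703645352, ẋ'=-0.926952606+0.039548·1.107414146=-0.883156591
       θ'=0.230633094+0.039548·0.123067922=0.235500184, θ̇'=0.123067922+0.039548·1.292489656=0.174183303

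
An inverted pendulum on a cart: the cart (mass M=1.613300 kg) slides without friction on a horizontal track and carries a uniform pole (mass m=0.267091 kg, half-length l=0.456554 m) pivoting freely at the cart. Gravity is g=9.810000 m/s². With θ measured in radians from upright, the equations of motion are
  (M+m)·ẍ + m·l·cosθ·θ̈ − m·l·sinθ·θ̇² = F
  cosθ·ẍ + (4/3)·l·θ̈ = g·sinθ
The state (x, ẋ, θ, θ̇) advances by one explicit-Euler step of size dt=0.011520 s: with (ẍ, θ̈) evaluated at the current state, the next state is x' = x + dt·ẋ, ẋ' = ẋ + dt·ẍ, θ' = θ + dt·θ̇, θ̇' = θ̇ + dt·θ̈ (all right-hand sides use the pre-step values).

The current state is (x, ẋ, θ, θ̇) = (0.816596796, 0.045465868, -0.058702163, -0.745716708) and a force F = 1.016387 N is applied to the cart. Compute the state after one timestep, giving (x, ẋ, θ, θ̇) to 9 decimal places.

sinθ=-0.058668455, cosθ=0.998277523
temp = (F + m·l·θ̇²·sinθ)/(M+m) = (1.016387 + -0.003978357)/1.880391 = 0.538403259
θ̈ = (g·sinθ − cosθ·temp)/(l·(4/3 − m·cos²θ/(M+m))) = -2.045556077
ẍ = temp − m·l·θ̈·cosθ/(M+m) = 0.670827022
Euler: x'=0.816596796+0.011520·0.045465868=0.817120563, ẋ'=0.045465868+0.011520·0.670827022=0.053193795
       θ'=-0.058702163+0.011520·-0.745716708=-0.067292819, θ̇'=-0.745716708+0.011520·-2.045556077=-0.769281514

(0.817120563, 0.053193795, -0.067292819, -0.769281514)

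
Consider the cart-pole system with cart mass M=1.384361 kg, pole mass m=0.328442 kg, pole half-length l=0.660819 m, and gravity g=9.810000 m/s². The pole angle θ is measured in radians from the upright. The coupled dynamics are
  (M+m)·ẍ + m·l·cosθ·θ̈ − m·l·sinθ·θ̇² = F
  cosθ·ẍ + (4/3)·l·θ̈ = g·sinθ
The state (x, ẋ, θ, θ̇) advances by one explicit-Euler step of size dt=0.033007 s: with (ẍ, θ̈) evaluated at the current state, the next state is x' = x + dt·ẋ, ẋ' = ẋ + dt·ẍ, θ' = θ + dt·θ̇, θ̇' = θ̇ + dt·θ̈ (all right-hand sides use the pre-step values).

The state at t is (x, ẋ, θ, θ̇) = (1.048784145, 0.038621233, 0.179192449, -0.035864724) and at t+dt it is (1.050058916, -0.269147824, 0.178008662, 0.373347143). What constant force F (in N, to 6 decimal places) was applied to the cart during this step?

F = -13.323110 N

ẍ = (ẋ'−ẋ)/dt = (-0.269147824−0.038621233)/0.033007 = -9.324357
θ̈ = (θ̇'−θ̇)/dt = (0.373347143−-0.035864724)/0.033007 = 12.397730
sinθ=0.178235, cosθ=0.983988
F = (M+m)·ẍ + m·l·cosθ·θ̈ − m·l·sinθ·θ̇² = -15.970787 + 2.647727 − 0.000050 = -13.323110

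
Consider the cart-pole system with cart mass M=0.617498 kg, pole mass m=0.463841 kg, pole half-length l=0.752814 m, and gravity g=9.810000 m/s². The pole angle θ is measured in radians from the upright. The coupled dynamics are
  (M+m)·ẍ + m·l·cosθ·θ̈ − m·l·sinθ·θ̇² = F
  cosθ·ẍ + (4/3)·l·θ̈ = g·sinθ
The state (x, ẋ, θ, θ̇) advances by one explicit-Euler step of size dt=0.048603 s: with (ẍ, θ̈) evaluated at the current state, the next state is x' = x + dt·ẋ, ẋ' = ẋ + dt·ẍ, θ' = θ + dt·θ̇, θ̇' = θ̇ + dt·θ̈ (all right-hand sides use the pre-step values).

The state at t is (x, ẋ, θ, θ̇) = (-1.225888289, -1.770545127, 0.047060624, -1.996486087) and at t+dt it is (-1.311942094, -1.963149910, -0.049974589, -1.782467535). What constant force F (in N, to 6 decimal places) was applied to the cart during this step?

F = -2.814721 N

ẍ = (ẋ'−ẋ)/dt = (-1.963149910−-1.770545127)/0.048603 = -3.962817
θ̈ = (θ̇'−θ̇)/dt = (-1.782467535−-1.996486087)/0.048603 = 4.403402
sinθ=0.047043, cosθ=0.998893
F = (M+m)·ẍ + m·l·cosθ·θ̈ − m·l·sinθ·θ̇² = -4.285148 + 1.535904 − 0.065477 = -2.814721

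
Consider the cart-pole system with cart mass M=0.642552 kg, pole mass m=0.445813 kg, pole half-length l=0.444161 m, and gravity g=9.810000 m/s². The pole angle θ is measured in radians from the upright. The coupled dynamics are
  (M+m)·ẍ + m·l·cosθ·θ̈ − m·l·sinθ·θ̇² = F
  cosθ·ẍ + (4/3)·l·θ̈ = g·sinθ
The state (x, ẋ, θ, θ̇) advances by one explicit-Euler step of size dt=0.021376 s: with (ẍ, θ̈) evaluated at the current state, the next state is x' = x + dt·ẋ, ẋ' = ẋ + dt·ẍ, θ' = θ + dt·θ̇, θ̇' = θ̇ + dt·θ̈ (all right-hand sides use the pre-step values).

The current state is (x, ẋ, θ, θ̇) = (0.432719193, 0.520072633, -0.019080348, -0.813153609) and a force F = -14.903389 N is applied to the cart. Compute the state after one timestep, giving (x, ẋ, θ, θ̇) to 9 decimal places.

(0.443836266, 0.099333463, -0.036462320, -0.109588281)

sinθ=-0.019079190, cosθ=0.999817976
temp = (F + m·l·θ̇²·sinθ)/(M+m) = (-14.903389 + -0.002498034)/1.088365 = -13.695669223
θ̈ = (g·sinθ − cosθ·temp)/(l·(4/3 − m·cos²θ/(M+m))) = 32.913797159
ẍ = temp − m·l·θ̈·cosθ/(M+m) = -19.682783015
Euler: x'=0.432719193+0.021376·0.520072633=0.443836266, ẋ'=0.520072633+0.021376·-19.682783015=0.099333463
       θ'=-0.019080348+0.021376·-0.813153609=-0.036462320, θ̇'=-0.813153609+0.021376·32.913797159=-0.109588281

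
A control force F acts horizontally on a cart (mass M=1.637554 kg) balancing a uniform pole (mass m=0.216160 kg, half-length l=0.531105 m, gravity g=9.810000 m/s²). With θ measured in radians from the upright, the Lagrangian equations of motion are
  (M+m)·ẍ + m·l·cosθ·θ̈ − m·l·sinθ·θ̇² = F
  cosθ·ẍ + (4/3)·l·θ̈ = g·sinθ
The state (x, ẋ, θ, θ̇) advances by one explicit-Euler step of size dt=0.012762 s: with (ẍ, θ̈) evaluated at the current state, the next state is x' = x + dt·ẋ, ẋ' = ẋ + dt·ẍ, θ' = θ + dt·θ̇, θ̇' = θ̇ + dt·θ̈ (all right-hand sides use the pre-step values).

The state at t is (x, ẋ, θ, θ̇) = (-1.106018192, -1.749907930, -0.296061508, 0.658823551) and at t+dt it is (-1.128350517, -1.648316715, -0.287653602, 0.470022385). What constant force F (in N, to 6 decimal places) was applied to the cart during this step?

F = 13.146415 N

ẍ = (ẋ'−ẋ)/dt = (-1.648316715−-1.749907930)/0.012762 = 7.960446
θ̈ = (θ̇'−θ̇)/dt = (0.470022385−0.658823551)/0.012762 = -14.794011
sinθ=-0.291755, cosθ=0.956493
F = (M+m)·ẍ + m·l·cosθ·θ̈ − m·l·sinθ·θ̇² = 14.756391 + -1.624514 − -0.014538 = 13.146415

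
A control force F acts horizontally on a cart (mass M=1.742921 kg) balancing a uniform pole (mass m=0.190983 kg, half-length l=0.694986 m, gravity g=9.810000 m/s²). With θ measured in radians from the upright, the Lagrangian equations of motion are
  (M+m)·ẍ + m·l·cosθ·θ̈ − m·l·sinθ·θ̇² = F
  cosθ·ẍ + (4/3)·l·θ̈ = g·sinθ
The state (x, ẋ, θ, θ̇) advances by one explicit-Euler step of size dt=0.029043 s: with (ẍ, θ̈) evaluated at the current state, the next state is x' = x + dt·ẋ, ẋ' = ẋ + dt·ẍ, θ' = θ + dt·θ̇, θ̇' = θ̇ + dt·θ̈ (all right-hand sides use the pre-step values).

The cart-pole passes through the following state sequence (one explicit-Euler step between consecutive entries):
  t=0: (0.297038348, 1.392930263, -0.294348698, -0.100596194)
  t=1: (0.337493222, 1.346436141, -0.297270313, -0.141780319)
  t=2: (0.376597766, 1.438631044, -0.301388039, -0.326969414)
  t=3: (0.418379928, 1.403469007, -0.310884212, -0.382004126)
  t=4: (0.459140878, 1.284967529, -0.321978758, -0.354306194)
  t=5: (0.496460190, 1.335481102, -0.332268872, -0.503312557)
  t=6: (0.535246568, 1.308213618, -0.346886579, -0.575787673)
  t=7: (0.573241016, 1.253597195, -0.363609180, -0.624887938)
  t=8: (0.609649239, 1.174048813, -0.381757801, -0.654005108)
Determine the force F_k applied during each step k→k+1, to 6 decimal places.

step 0→1:
  ẍ = (ẋ'−ẋ)/dt = (1.346436141−1.392930263)/0.029043 = -1.600872
  θ̈ = (θ̇'−θ̇)/dt = (-0.141780319−-0.100596194)/0.029043 = -1.418040
  sinθ=-0.290117, cosθ=0.956991
  F = (M+m)·ẍ + m·l·cosθ·θ̈ − m·l·sinθ·θ̇² = -3.095933 + -0.180122 − -0.000390 = -3.275665
step 1→2:
  ẍ = (ẋ'−ẋ)/dt = (1.438631044−1.346436141)/0.029043 = 3.174428
  θ̈ = (θ̇'−θ̇)/dt = (-0.326969414−-0.141780319)/0.029043 = -6.376376
  sinθ=-0.292911, cosθ=0.956140
  F = (M+m)·ẍ + m·l·cosθ·θ̈ − m·l·sinθ·θ̇² = 6.139038 + -0.809219 − -0.000782 = 5.330601
step 2→3:
  ẍ = (ẋ'−ẋ)/dt = (1.403469007−1.438631044)/0.029043 = -1.210689
  θ̈ = (θ̇'−θ̇)/dt = (-0.382004126−-0.326969414)/0.029043 = -1.894939
  sinθ=-0.296846, cosθ=0.954925
  F = (M+m)·ẍ + m·l·cosθ·θ̈ − m·l·sinθ·θ̇² = -2.341356 + -0.240179 − -0.004212 = -2.577323
step 3→4:
  ẍ = (ẋ'−ẋ)/dt = (1.284967529−1.403469007)/0.029043 = -4.080208
  θ̈ = (θ̇'−θ̇)/dt = (-0.354306194−-0.382004126)/0.029043 = 0.953687
  sinθ=-0.305901, cosθ=0.952063
  F = (M+m)·ẍ + m·l·cosθ·θ̈ − m·l·sinθ·θ̇² = -7.890730 + 0.120515 − -0.005925 = -7.764290
step 4→5:
  ẍ = (ẋ'−ẋ)/dt = (1.335481102−1.284967529)/0.029043 = 1.739268
  θ̈ = (θ̇'−θ̇)/dt = (-0.503312557−-0.354306194)/0.029043 = -5.130543
  sinθ=-0.316444, cosθ=0.948611
  F = (M+m)·ẍ + m·l·cosθ·θ̈ − m·l·sinθ·θ̇² = 3.363578 + -0.645985 − -0.005273 = 2.722866
step 5→6:
  ẍ = (ẋ'−ẋ)/dt = (1.308213618−1.335481102)/0.029043 = -0.938866
  θ̈ = (θ̇'−θ̇)/dt = (-0.575787673−-0.503312557)/0.029043 = -2.495442
  sinθ=-0.326189, cosθ=0.945305
  F = (M+m)·ẍ + m·l·cosθ·θ̈ − m·l·sinθ·θ̇² = -1.815677 + -0.313105 − -0.010968 = -2.117814
step 6→7:
  ẍ = (ẋ'−ẋ)/dt = (1.253597195−1.308213618)/0.029043 = -1.880537
  θ̈ = (θ̇'−θ̇)/dt = (-0.624887938−-0.575787673)/0.029043 = -1.690606
  sinθ=-0.339971, cosθ=0.940436
  F = (M+m)·ẍ + m·l·cosθ·θ̈ − m·l·sinθ·θ̇² = -3.636777 + -0.211029 − -0.014960 = -3.832846
step 7→8:
  ẍ = (ẋ'−ẋ)/dt = (1.174048813−1.253597195)/0.029043 = -2.738986
  θ̈ = (θ̇'−θ̇)/dt = (-0.654005108−-0.624887938)/0.029043 = -1.002554
  sinθ=-0.355650, cosθ=0.934619
  F = (M+m)·ẍ + m·l·cosθ·θ̈ − m·l·sinθ·θ̇² = -5.296937 + -0.124369 − -0.018433 = -5.402873

F_0 = -3.275665 N
F_1 = 5.330601 N
F_2 = -2.577323 N
F_3 = -7.764290 N
F_4 = 2.722866 N
F_5 = -2.117814 N
F_6 = -3.832846 N
F_7 = -5.402873 N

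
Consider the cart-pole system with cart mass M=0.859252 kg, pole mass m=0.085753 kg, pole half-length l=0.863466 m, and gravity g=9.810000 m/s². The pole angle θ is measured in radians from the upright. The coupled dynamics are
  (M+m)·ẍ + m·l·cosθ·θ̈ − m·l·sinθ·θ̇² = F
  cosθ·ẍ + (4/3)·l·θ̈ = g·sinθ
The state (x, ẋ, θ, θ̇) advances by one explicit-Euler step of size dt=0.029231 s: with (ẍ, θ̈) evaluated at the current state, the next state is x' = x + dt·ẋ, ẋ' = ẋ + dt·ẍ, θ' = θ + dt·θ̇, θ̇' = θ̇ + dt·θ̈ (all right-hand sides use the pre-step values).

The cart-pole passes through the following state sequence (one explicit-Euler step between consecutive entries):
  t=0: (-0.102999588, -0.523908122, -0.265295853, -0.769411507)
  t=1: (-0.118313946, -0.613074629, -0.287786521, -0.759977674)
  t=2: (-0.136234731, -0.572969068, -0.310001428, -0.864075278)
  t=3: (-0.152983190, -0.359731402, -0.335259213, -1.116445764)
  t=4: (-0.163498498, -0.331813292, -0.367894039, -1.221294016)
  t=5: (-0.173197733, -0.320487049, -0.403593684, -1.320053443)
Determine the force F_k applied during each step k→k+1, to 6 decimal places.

step 0→1:
  ẍ = (ẋ'−ẋ)/dt = (-0.613074629−-0.523908122)/0.029231 = -3.050409
  θ̈ = (θ̇'−θ̇)/dt = (-0.759977674−-0.769411507)/0.029231 = 0.322734
  sinθ=-0.262195, cosθ=0.965015
  F = (M+m)·ẍ + m·l·cosθ·θ̈ − m·l·sinθ·θ̇² = -2.882652 + 0.023061 − -0.011493 = -2.848098
step 1→2:
  ẍ = (ẋ'−ẋ)/dt = (-0.572969068−-0.613074629)/0.029231 = 1.372022
  θ̈ = (θ̇'−θ̇)/dt = (-0.864075278−-0.759977674)/0.029231 = -3.561206
  sinθ=-0.283830, cosθ=0.958874
  F = (M+m)·ẍ + m·l·cosθ·θ̈ − m·l·sinθ·θ̇² = 1.296567 + -0.252844 − -0.012138 = 1.055861
step 2→3:
  ẍ = (ẋ'−ẋ)/dt = (-0.359731402−-0.572969068)/0.029231 = 7.294915
  θ̈ = (θ̇'−θ̇)/dt = (-1.116445764−-0.864075278)/0.029231 = -8.633659
  sinθ=-0.305060, cosθ=0.952333
  F = (M+m)·ẍ + m·l·cosθ·θ̈ − m·l·sinθ·θ̇² = 6.893731 + -0.608805 − -0.016865 = 6.301791
step 3→4:
  ẍ = (ẋ'−ẋ)/dt = (-0.331813292−-0.359731402)/0.029231 = 0.955086
  θ̈ = (θ̇'−θ̇)/dt = (-1.221294016−-1.116445764)/0.029231 = -3.586886
  sinθ=-0.329014, cosθ=0.944325
  F = (M+m)·ẍ + m·l·cosθ·θ̈ − m·l·sinθ·θ̇² = 0.902561 + -0.250804 − -0.030366 = 0.682123
step 4→5:
  ẍ = (ẋ'−ẋ)/dt = (-0.320487049−-0.331813292)/0.029231 = 0.387474
  θ̈ = (θ̇'−θ̇)/dt = (-1.320053443−-1.221294016)/0.029231 = -3.378585
  sinθ=-0.359651, cosθ=0.933087
  F = (M+m)·ẍ + m·l·cosθ·θ̈ − m·l·sinθ·θ̇² = 0.366165 + -0.233427 − -0.039721 = 0.172458

F_0 = -2.848098 N
F_1 = 1.055861 N
F_2 = 6.301791 N
F_3 = 0.682123 N
F_4 = 0.172458 N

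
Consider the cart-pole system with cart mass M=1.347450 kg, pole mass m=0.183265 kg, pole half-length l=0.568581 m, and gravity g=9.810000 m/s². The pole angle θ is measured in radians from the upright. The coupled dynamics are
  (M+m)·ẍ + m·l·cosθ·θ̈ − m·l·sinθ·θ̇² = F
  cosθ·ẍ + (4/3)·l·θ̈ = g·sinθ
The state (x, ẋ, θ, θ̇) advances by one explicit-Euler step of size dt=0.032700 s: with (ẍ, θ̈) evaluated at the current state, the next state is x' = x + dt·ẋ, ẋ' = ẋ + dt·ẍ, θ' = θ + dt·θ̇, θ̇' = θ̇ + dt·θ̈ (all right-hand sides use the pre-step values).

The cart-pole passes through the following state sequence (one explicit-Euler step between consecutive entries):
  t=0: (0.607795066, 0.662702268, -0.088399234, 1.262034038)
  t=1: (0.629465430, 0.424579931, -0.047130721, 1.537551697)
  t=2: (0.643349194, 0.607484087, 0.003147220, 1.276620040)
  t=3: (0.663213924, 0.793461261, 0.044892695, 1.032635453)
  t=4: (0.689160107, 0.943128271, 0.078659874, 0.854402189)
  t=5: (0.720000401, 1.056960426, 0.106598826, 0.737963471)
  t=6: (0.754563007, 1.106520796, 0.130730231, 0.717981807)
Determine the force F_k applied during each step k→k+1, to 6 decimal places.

F_0 = -10.257529 N
F_1 = 7.742951 N
F_2 = 7.927745 N
F_3 = 6.433673 N
F_4 = 4.952710 N
F_5 = 2.250614 N

step 0→1:
  ẍ = (ẋ'−ẋ)/dt = (0.424579931−0.662702268)/0.032700 = -7.282029
  θ̈ = (θ̇'−θ̇)/dt = (1.537551697−1.262034038)/0.032700 = 8.425616
  sinθ=-0.088284, cosθ=0.996095
  F = (M+m)·ẍ + m·l·cosθ·θ̈ − m·l·sinθ·θ̇² = -11.146710 + 0.874530 − -0.014652 = -10.257529
step 1→2:
  ẍ = (ẋ'−ẋ)/dt = (0.607484087−0.424579931)/0.032700 = 5.593399
  θ̈ = (θ̇'−θ̇)/dt = (1.276620040−1.537551697)/0.032700 = -7.979561
  sinθ=-0.047113, cosθ=0.998890
  F = (M+m)·ẍ + m·l·cosθ·θ̈ − m·l·sinθ·θ̇² = 8.561900 + -0.830555 − -0.011606 = 7.742951
step 2→3:
  ẍ = (ẋ'−ẋ)/dt = (0.793461261−0.607484087)/0.032700 = 5.687375
  θ̈ = (θ̇'−θ̇)/dt = (1.032635453−1.276620040)/0.032700 = -7.461302
  sinθ=0.003147, cosθ=0.999995
  F = (M+m)·ẍ + m·l·cosθ·θ̈ − m·l·sinθ·θ̇² = 8.705751 + -0.777471 − 0.000534 = 7.927745
step 3→4:
  ẍ = (ẋ'−ẋ)/dt = (0.943128271−0.793461261)/0.032700 = 4.576973
  θ̈ = (θ̇'−θ̇)/dt = (0.854402189−1.032635453)/0.032700 = -5.450559
  sinθ=0.044878, cosθ=0.998992
  F = (M+m)·ẍ + m·l·cosθ·θ̈ − m·l·sinθ·θ̇² = 7.006041 + -0.567381 − 0.004986 = 6.433673
step 4→5:
  ẍ = (ẋ'−ẋ)/dt = (1.056960426−0.943128271)/0.032700 = 3.481106
  θ̈ = (θ̇'−θ̇)/dt = (0.737963471−0.854402189)/0.032700 = -3.560817
  sinθ=0.078579, cosθ=0.996908
  F = (M+m)·ẍ + m·l·cosθ·θ̈ − m·l·sinθ·θ̇² = 5.328581 + -0.369893 − 0.005977 = 4.952710
step 5→6:
  ẍ = (ẋ'−ẋ)/dt = (1.106520796−1.056960426)/0.032700 = 1.515608
  θ̈ = (θ̇'−θ̇)/dt = (0.717981807−0.737963471)/0.032700 = -0.611060
  sinθ=0.106397, cosθ=0.994324
  F = (M+m)·ẍ + m·l·cosθ·θ̈ − m·l·sinθ·θ̇² = 2.319963 + -0.063312 − 0.006038 = 2.250614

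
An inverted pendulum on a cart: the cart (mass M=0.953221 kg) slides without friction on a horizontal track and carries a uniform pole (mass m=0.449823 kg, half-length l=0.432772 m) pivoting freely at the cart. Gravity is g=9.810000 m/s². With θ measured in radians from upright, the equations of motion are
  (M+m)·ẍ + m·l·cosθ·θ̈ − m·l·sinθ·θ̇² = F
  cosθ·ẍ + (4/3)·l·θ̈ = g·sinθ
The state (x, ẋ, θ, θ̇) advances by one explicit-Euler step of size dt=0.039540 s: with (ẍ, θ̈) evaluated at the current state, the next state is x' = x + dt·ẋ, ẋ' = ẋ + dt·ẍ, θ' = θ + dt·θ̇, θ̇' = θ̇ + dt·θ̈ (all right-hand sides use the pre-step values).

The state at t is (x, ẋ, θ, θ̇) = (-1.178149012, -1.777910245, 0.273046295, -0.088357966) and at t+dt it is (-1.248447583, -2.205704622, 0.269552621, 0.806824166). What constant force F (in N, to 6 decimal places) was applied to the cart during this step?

ẍ = (ẋ'−ẋ)/dt = (-2.205704622−-1.777910245)/0.039540 = -10.819281
θ̈ = (θ̇'−θ̇)/dt = (0.806824166−-0.088357966)/0.039540 = 22.639912
sinθ=0.269666, cosθ=0.962954
F = (M+m)·ẍ + m·l·cosθ·θ̈ − m·l·sinθ·θ̇² = -15.179928 + 4.244055 − 0.000410 = -10.936282

F = -10.936282 N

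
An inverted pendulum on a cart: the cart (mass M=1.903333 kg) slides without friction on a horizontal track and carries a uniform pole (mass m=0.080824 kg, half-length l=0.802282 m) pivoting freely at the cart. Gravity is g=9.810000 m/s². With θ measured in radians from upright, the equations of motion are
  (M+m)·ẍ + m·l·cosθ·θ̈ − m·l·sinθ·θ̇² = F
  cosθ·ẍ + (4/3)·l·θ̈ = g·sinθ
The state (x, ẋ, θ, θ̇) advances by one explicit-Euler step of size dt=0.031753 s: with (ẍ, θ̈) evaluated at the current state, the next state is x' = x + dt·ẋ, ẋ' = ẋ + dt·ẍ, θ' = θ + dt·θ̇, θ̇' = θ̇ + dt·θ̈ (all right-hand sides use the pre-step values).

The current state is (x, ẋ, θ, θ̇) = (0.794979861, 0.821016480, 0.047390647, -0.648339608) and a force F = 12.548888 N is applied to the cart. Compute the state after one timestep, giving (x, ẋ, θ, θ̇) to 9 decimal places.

sinθ=0.047372910, cosθ=0.998877273
temp = (F + m·l·θ̇²·sinθ)/(M+m) = (12.548888 + 0.001291227)/1.984157 = 6.325194643
θ̈ = (g·sinθ − cosθ·temp)/(l·(4/3 − m·cos²θ/(M+m))) = -5.643962767
ẍ = temp − m·l·θ̈·cosθ/(M+m) = 6.509436213
Euler: x'=0.794979861+0.031753·0.821016480=0.821049597, ẋ'=0.821016480+0.031753·6.509436213=1.027710608
       θ'=0.047390647+0.031753·-0.648339608=0.026803919, θ̇'=-0.648339608+0.031753·-5.643962767=-0.827552358

(0.821049597, 1.027710608, 0.026803919, -0.827552358)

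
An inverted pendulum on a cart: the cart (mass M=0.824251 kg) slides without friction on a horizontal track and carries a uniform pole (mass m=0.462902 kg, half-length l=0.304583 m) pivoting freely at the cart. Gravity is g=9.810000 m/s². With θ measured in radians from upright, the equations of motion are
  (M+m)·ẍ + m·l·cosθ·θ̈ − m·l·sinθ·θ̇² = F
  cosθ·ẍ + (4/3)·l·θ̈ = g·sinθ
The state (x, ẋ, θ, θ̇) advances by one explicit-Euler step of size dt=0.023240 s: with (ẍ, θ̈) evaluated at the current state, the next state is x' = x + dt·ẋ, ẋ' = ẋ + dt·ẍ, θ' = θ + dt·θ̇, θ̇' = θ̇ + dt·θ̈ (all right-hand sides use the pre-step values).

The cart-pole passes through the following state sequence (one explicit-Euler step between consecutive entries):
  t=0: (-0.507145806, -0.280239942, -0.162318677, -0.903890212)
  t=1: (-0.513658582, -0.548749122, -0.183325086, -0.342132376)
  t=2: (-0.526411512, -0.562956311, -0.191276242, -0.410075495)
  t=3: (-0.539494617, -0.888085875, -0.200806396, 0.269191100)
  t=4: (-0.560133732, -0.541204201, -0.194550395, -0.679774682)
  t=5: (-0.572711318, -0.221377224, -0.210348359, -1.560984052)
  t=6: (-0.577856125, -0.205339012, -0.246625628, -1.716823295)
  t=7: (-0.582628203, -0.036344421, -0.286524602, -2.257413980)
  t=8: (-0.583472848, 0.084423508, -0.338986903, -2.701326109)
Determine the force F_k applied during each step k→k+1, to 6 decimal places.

step 0→1:
  ẍ = (ẋ'−ẋ)/dt = (-0.548749122−-0.280239942)/0.023240 = -11.553751
  θ̈ = (θ̇'−θ̇)/dt = (-0.342132376−-0.903890212)/0.023240 = 24.172024
  sinθ=-0.161607, cosθ=0.986855
  F = (M+m)·ẍ + m·l·cosθ·θ̈ − m·l·sinθ·θ̇² = -14.871446 + 3.363266 − -0.018616 = -11.489564
step 1→2:
  ẍ = (ẋ'−ẋ)/dt = (-0.562956311−-0.548749122)/0.023240 = -0.611325
  θ̈ = (θ̇'−θ̇)/dt = (-0.410075495−-0.342132376)/0.023240 = -2.923542
  sinθ=-0.182300, cosθ=0.983243
  F = (M+m)·ẍ + m·l·cosθ·θ̈ − m·l·sinθ·θ̇² = -0.786869 + -0.405289 − -0.003009 = -1.189149
step 2→3:
  ẍ = (ẋ'−ẋ)/dt = (-0.888085875−-0.562956311)/0.023240 = -13.990085
  θ̈ = (θ̇'−θ̇)/dt = (0.269191100−-0.410075495)/0.023240 = 29.228339
  sinθ=-0.190112, cosθ=0.981762
  F = (M+m)·ẍ + m·l·cosθ·θ̈ − m·l·sinθ·θ̇² = -18.007379 + 4.045808 − -0.004507 = -13.957064
step 3→4:
  ẍ = (ẋ'−ẋ)/dt = (-0.541204201−-0.888085875)/0.023240 = 14.926062
  θ̈ = (θ̇'−θ̇)/dt = (-0.679774682−0.269191100)/0.023240 = -40.833295
  sinθ=-0.199460, cosθ=0.979906
  F = (M+m)·ẍ + m·l·cosθ·θ̈ − m·l·sinθ·θ̇² = 19.212125 + -5.641487 − -0.002038 = 13.572676
step 4→5:
  ẍ = (ẋ'−ẋ)/dt = (-0.221377224−-0.541204201)/0.023240 = 13.761918
  θ̈ = (θ̇'−θ̇)/dt = (-1.560984052−-0.679774682)/0.023240 = -37.917787
  sinθ=-0.193325, cosθ=0.981135
  F = (M+m)·ẍ + m·l·cosθ·θ̈ − m·l·sinθ·θ̇² = 17.713694 + -5.245252 − -0.012595 = 12.481038
step 5→6:
  ẍ = (ẋ'−ẋ)/dt = (-0.205339012−-0.221377224)/0.023240 = 0.690112
  θ̈ = (θ̇'−θ̇)/dt = (-1.716823295−-1.560984052)/0.023240 = -6.705647
  sinθ=-0.208801, cosθ=0.977958
  F = (M+m)·ẍ + m·l·cosθ·θ̈ − m·l·sinθ·θ̇² = 0.888280 + -0.924604 − -0.071734 = 0.035410
step 6→7:
  ẍ = (ẋ'−ẋ)/dt = (-0.036344421−-0.205339012)/0.023240 = 7.271712
  θ̈ = (θ̇'−θ̇)/dt = (-2.257413980−-1.716823295)/0.023240 = -23.261217
  sinθ=-0.244133, cosθ=0.969742
  F = (M+m)·ẍ + m·l·cosθ·θ̈ − m·l·sinθ·θ̇² = 9.359806 + -3.180411 − -0.101455 = 6.280850
step 7→8:
  ẍ = (ẋ'−ẋ)/dt = (0.084423508−-0.036344421)/0.023240 = 5.196555
  θ̈ = (θ̇'−θ̇)/dt = (-2.701326109−-2.257413980)/0.023240 = -19.101210
  sinθ=-0.282620, cosθ=0.959232
  F = (M+m)·ẍ + m·l·cosθ·θ̈ − m·l·sinθ·θ̇² = 6.688761 + -2.583326 − -0.203058 = 4.308493

F_0 = -11.489564 N
F_1 = -1.189149 N
F_2 = -13.957064 N
F_3 = 13.572676 N
F_4 = 12.481038 N
F_5 = 0.035410 N
F_6 = 6.280850 N
F_7 = 4.308493 N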